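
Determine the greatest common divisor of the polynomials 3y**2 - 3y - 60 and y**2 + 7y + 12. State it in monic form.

y + 4

Apply the Euclidean algorithm:
  3y**2 - 3y - 60 = (3)(y**2 + 7y + 12) + (-24y - 96)
  y**2 + 7y + 12 = (-(1/24)y - 1/8)(-24y - 96) + (0)
Last nonzero remainder: -24y - 96. Dividing through by -24 gives the monic gcd y + 4.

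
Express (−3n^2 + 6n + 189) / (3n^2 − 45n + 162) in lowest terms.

(−n − 7)/(n − 6)

Euclidean algorithm in ℚ[n]:
  −3n^2 + 6n + 189 = (−1)(3n^2 − 45n + 162) + (−39n + 351)
  3n^2 − 45n + 162 = (−(1/13)n + 6/13)(−39n + 351) + (0)
Last nonzero remainder: −39n + 351. Dividing through by −39 gives the monic gcd n − 9.
Cancel n − 9 from numerator and denominator to get the reduced form.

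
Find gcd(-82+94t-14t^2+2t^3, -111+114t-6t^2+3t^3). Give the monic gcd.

Apply the Euclidean algorithm:
  2t^3-14t^2+94t-82 = (2/3)(3t^3-6t^2+114t-111) + (-10t^2+18t-8)
  3t^3-6t^2+114t-111 = (-(3/10)t+3/50)(-10t^2+18t-8) + ((2763/25)t-2763/25)
  -10t^2+18t-8 = (-(250/2763)t+200/2763)((2763/25)t-2763/25) + (0)
Last nonzero remainder: (2763/25)t-2763/25. Dividing through by 2763/25 gives the monic gcd t-1.

-1+t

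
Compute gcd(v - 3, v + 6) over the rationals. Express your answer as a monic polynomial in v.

Euclidean algorithm in ℚ[v]:
  v - 3 = (v + 6) + (-9)
  v + 6 = (-(1/9)v - 2/3)(-9) + (0)
The last nonzero remainder is the constant -9, so the polynomials are coprime and gcd = 1.

1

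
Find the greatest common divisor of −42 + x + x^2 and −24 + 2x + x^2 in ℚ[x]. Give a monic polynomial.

Repeated division with remainder:
  x^2 + x − 42 = (x^2 + 2x − 24) + (−x − 18)
  x^2 + 2x − 24 = (−x + 16)(−x − 18) + (264)
  −x − 18 = (−(1/264)x − 3/44)(264) + (0)
The last nonzero remainder is the constant 264, so the polynomials are coprime and gcd = 1.

1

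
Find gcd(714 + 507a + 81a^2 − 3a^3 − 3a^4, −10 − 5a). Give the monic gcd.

2 + a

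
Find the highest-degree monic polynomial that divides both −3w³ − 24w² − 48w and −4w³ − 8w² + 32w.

Repeated division with remainder:
  −3w³ − 24w² − 48w = (3/4)(−4w³ − 8w² + 32w) + (−18w² − 72w)
  −4w³ − 8w² + 32w = ((2/9)w − 4/9)(−18w² − 72w) + (0)
Last nonzero remainder: −18w² − 72w. Dividing through by −18 gives the monic gcd w² + 4w.

w² + 4w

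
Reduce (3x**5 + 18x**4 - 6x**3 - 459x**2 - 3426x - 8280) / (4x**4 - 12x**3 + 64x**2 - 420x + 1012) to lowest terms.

(3x**3 + 9x**2 - 102x - 360)/(4x**2 - 24x + 44)

Repeated division with remainder:
  3x**5 + 18x**4 - 6x**3 - 459x**2 - 3426x - 8280 = ((3/4)x + 27/4)(4x**4 - 12x**3 + 64x**2 - 420x + 1012) + (27x**3 - 576x**2 - 1350x - 15111)
  4x**4 - 12x**3 + 64x**2 - 420x + 1012 = ((4/27)x + 220/81)(27x**3 - 576x**2 - 1350x - 15111) + ((16456/9)x**2 + (16456/3)x + 378488/9)
  27x**3 - 576x**2 - 1350x - 15111 = ((243/16456)x - 5913/16456)((16456/9)x**2 + (16456/3)x + 378488/9) + (0)
Last nonzero remainder: (16456/9)x**2 + (16456/3)x + 378488/9. Dividing through by 16456/9 gives the monic gcd x**2 + 3x + 23.
Cancel x**2 + 3x + 23 from numerator and denominator to get the reduced form.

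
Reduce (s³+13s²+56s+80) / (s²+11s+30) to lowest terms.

(s²+8s+16)/(s+6)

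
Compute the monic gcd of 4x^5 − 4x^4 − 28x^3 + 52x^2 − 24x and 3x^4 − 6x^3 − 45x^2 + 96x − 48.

x^2 − 2x + 1

Repeated division with remainder:
  4x^5 − 4x^4 − 28x^3 + 52x^2 − 24x = ((4/3)x + 4/3)(3x^4 − 6x^3 − 45x^2 + 96x − 48) + (40x^3 − 16x^2 − 88x + 64)
  3x^4 − 6x^3 − 45x^2 + 96x − 48 = ((3/40)x − 3/25)(40x^3 − 16x^2 − 88x + 64) + (−(1008/25)x^2 + (2016/25)x − 1008/25)
  40x^3 − 16x^2 − 88x + 64 = (−(125/126)x − 100/63)(−(1008/25)x^2 + (2016/25)x − 1008/25) + (0)
Last nonzero remainder: −(1008/25)x^2 + (2016/25)x − 1008/25. Dividing through by −1008/25 gives the monic gcd x^2 − 2x + 1.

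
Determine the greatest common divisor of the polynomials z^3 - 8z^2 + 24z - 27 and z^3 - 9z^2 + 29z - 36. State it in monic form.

z^2 - 5z + 9

Apply the Euclidean algorithm:
  z^3 - 8z^2 + 24z - 27 = (z^3 - 9z^2 + 29z - 36) + (z^2 - 5z + 9)
  z^3 - 9z^2 + 29z - 36 = (z - 4)(z^2 - 5z + 9) + (0)
The last nonzero remainder z^2 - 5z + 9 is already monic.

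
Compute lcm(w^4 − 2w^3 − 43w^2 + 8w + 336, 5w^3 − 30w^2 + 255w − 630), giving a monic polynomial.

Apply the Euclidean algorithm:
  w^4 − 2w^3 − 43w^2 + 8w + 336 = ((1/5)w + 4/5)(5w^3 − 30w^2 + 255w − 630) + (−70w^2 − 70w + 840)
  5w^3 − 30w^2 + 255w − 630 = (−(1/14)w + 1/2)(−70w^2 − 70w + 840) + (350w − 1050)
  −70w^2 − 70w + 840 = (−(1/5)w − 4/5)(350w − 1050) + (0)
Last nonzero remainder: 350w − 1050. Dividing through by 350 gives the monic gcd w − 3.
Then lcm(f, g) = f·g / gcd(f, g); expanding and making the result monic gives the answer.

w^6 − 5w^5 + 5w^4 + 53w^3 − 1494w^2 − 672w + 14112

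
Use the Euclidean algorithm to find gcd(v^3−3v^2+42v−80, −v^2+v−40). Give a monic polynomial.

v^2−v+40

Euclidean algorithm in ℚ[v]:
  v^3−3v^2+42v−80 = (−v+2)(−v^2+v−40) + (0)
Last nonzero remainder: −v^2+v−40. Dividing through by −1 gives the monic gcd v^2−v+40.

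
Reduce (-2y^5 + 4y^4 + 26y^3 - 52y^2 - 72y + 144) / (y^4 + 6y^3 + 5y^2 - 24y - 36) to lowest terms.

(-2y^2 + 10y - 12)/(y + 3)

Euclidean algorithm in ℚ[y]:
  -2y^5 + 4y^4 + 26y^3 - 52y^2 - 72y + 144 = (-2y + 16)(y^4 + 6y^3 + 5y^2 - 24y - 36) + (-60y^3 - 180y^2 + 240y + 720)
  y^4 + 6y^3 + 5y^2 - 24y - 36 = (-(1/60)y - 1/20)(-60y^3 - 180y^2 + 240y + 720) + (0)
Last nonzero remainder: -60y^3 - 180y^2 + 240y + 720. Dividing through by -60 gives the monic gcd y^3 + 3y^2 - 4y - 12.
Cancel y^3 + 3y^2 - 4y - 12 from numerator and denominator to get the reduced form.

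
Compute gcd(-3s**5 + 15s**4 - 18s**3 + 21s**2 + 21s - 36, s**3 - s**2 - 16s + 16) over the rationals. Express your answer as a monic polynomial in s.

Apply the Euclidean algorithm:
  -3s**5 + 15s**4 - 18s**3 + 21s**2 + 21s - 36 = (-3s**2 + 12s - 54)(s**3 - s**2 - 16s + 16) + (207s**2 - 1035s + 828)
  s**3 - s**2 - 16s + 16 = ((1/207)s + 4/207)(207s**2 - 1035s + 828) + (0)
Last nonzero remainder: 207s**2 - 1035s + 828. Dividing through by 207 gives the monic gcd s**2 - 5s + 4.

s**2 - 5s + 4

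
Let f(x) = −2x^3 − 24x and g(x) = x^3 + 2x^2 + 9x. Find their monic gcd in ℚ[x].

Apply the Euclidean algorithm:
  −2x^3 − 24x = (−2)(x^3 + 2x^2 + 9x) + (4x^2 − 6x)
  x^3 + 2x^2 + 9x = ((1/4)x + 7/8)(4x^2 − 6x) + ((57/4)x)
  4x^2 − 6x = ((16/57)x − 8/19)((57/4)x) + (0)
Last nonzero remainder: (57/4)x. Dividing through by 57/4 gives the monic gcd x.

x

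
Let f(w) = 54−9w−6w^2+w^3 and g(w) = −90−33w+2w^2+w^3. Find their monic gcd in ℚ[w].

−18−3w+w^2

By polynomial division,
  w^3−6w^2−9w+54 = (w^3+2w^2−33w−90) + (−8w^2+24w+144)
  w^3+2w^2−33w−90 = (−(1/8)w−5/8)(−8w^2+24w+144) + (0)
Last nonzero remainder: −8w^2+24w+144. Dividing through by −8 gives the monic gcd w^2−3w−18.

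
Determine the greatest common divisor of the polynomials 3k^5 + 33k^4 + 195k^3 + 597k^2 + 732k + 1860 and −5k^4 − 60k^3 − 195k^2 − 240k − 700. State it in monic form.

k^3 + 5k^2 + 4k + 20

Euclidean algorithm in ℚ[k]:
  3k^5 + 33k^4 + 195k^3 + 597k^2 + 732k + 1860 = (−(3/5)k + 3/5)(−5k^4 − 60k^3 − 195k^2 − 240k − 700) + (114k^3 + 570k^2 + 456k + 2280)
  −5k^4 − 60k^3 − 195k^2 − 240k − 700 = (−(5/114)k − 35/114)(114k^3 + 570k^2 + 456k + 2280) + (0)
Last nonzero remainder: 114k^3 + 570k^2 + 456k + 2280. Dividing through by 114 gives the monic gcd k^3 + 5k^2 + 4k + 20.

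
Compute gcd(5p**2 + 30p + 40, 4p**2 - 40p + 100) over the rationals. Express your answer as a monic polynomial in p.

Apply the Euclidean algorithm:
  5p**2 + 30p + 40 = (5/4)(4p**2 - 40p + 100) + (80p - 85)
  4p**2 - 40p + 100 = ((1/20)p - 143/320)(80p - 85) + (3969/64)
  80p - 85 = ((5120/3969)p - 5440/3969)(3969/64) + (0)
The last nonzero remainder is the constant 3969/64, so the polynomials are coprime and gcd = 1.

1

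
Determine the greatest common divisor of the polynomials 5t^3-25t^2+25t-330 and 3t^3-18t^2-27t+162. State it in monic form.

By polynomial division,
  5t^3-25t^2+25t-330 = (5/3)(3t^3-18t^2-27t+162) + (5t^2+70t-600)
  3t^3-18t^2-27t+162 = ((3/5)t-12)(5t^2+70t-600) + (1173t-7038)
  5t^2+70t-600 = ((5/1173)t+100/1173)(1173t-7038) + (0)
Last nonzero remainder: 1173t-7038. Dividing through by 1173 gives the monic gcd t-6.

t-6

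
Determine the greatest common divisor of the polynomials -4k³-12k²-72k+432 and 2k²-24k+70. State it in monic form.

By polynomial division,
  -4k³-12k²-72k+432 = (-2k-30)(2k²-24k+70) + (-652k+2532)
  2k²-24k+70 = (-(1/326)k+1323/53138)(-652k+2532) + (184912/26569)
  -652k+2532 = (-(4330747/46228)k+16818177/46228)(184912/26569) + (0)
The last nonzero remainder is the constant 184912/26569, so the polynomials are coprime and gcd = 1.

1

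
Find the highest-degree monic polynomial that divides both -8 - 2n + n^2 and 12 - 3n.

Repeated division with remainder:
  n^2 - 2n - 8 = (-(1/3)n - 2/3)(-3n + 12) + (0)
Last nonzero remainder: -3n + 12. Dividing through by -3 gives the monic gcd n - 4.

-4 + n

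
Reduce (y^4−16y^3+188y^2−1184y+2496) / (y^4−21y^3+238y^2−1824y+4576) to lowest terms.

Apply the Euclidean algorithm:
  y^4−16y^3+188y^2−1184y+2496 = (y^4−21y^3+238y^2−1824y+4576) + (5y^3−50y^2+640y−2080)
  y^4−21y^3+238y^2−1824y+4576 = ((1/5)y−11/5)(5y^3−50y^2+640y−2080) + (0)
Last nonzero remainder: 5y^3−50y^2+640y−2080. Dividing through by 5 gives the monic gcd y^3−10y^2+128y−416.
Cancel y^3−10y^2+128y−416 from numerator and denominator to get the reduced form.

(y−6)/(y−11)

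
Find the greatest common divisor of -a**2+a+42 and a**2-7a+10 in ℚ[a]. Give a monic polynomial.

1

Euclidean algorithm in ℚ[a]:
  -a**2+a+42 = (-1)(a**2-7a+10) + (-6a+52)
  a**2-7a+10 = (-(1/6)a-5/18)(-6a+52) + (220/9)
  -6a+52 = (-(27/110)a+117/55)(220/9) + (0)
The last nonzero remainder is the constant 220/9, so the polynomials are coprime and gcd = 1.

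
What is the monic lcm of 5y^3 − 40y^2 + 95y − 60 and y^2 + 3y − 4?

y^4 − 4y^3 − 13y^2 + 64y − 48

Euclidean algorithm in ℚ[y]:
  5y^3 − 40y^2 + 95y − 60 = (5y − 55)(y^2 + 3y − 4) + (280y − 280)
  y^2 + 3y − 4 = ((1/280)y + 1/70)(280y − 280) + (0)
Last nonzero remainder: 280y − 280. Dividing through by 280 gives the monic gcd y − 1.
Then lcm(f, g) = f·g / gcd(f, g); expanding and making the result monic gives the answer.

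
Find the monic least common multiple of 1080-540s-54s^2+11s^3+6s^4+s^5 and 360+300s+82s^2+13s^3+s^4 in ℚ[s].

2160-648s^2-32s^3+23s^4+8s^5+s^6

Apply the Euclidean algorithm:
  s^5+6s^4+11s^3-54s^2-540s+1080 = (s-7)(s^4+13s^3+82s^2+300s+360) + (20s^3+220s^2+1200s+3600)
  s^4+13s^3+82s^2+300s+360 = ((1/20)s+1/10)(20s^3+220s^2+1200s+3600) + (0)
Last nonzero remainder: 20s^3+220s^2+1200s+3600. Dividing through by 20 gives the monic gcd s^3+11s^2+60s+180.
Then lcm(f, g) = f·g / gcd(f, g); expanding and making the result monic gives the answer.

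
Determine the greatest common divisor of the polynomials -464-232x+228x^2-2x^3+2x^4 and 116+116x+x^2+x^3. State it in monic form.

116+116x+x^2+x^3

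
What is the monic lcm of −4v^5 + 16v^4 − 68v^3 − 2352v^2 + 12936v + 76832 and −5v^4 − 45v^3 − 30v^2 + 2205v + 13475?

v^7 + 5v^6 + 36v^5 + 521v^4 + 2993v^3 − 15974v^2 − 350742v − 1056440

Apply the Euclidean algorithm:
  −4v^5 + 16v^4 − 68v^3 − 2352v^2 + 12936v + 76832 = ((4/5)v − 52/5)(−5v^4 − 45v^3 − 30v^2 + 2205v + 13475) + (−512v^3 − 4428v^2 + 25088v + 216972)
  −5v^4 − 45v^3 − 30v^2 + 2205v + 13475 = ((5/512)v + 225/65536)(−512v^3 − 4428v^2 + 25088v + 216972) + (−(4256525/16384)v^2 + 208569725/16384)
  −512v^3 − 4428v^2 + 25088v + 216972 = ((8388608/4256525)v + 72548352/4256525)(−(4256525/16384)v^2 + 208569725/16384) + (0)
Last nonzero remainder: −(4256525/16384)v^2 + 208569725/16384. Dividing through by −4256525/16384 gives the monic gcd v^2 − 49.
Then lcm(f, g) = f·g / gcd(f, g); expanding and making the result monic gives the answer.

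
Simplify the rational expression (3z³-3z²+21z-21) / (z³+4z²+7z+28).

(3z-3)/(z+4)

Euclidean algorithm in ℚ[z]:
  3z³-3z²+21z-21 = (3)(z³+4z²+7z+28) + (-15z²-105)
  z³+4z²+7z+28 = (-(1/15)z-4/15)(-15z²-105) + (0)
Last nonzero remainder: -15z²-105. Dividing through by -15 gives the monic gcd z²+7.
Cancel z²+7 from numerator and denominator to get the reduced form.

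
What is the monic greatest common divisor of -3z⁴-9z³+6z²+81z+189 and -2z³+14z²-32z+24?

z-3

Euclidean algorithm in ℚ[z]:
  -3z⁴-9z³+6z²+81z+189 = ((3/2)z+15)(-2z³+14z²-32z+24) + (-156z²+525z-171)
  -2z³+14z²-32z+24 = ((1/78)z-63/1352)(-156z²+525z-171) + (-(7225/1352)z+21675/1352)
  -156z²+525z-171 = ((210912/7225)z-77064/7225)(-(7225/1352)z+21675/1352) + (0)
Last nonzero remainder: -(7225/1352)z+21675/1352. Dividing through by -7225/1352 gives the monic gcd z-3.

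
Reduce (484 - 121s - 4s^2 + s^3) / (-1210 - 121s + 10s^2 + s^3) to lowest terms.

Apply the Euclidean algorithm:
  s^3 - 4s^2 - 121s + 484 = (s^3 + 10s^2 - 121s - 1210) + (-14s^2 + 1694)
  s^3 + 10s^2 - 121s - 1210 = (-(1/14)s - 5/7)(-14s^2 + 1694) + (0)
Last nonzero remainder: -14s^2 + 1694. Dividing through by -14 gives the monic gcd s^2 - 121.
Cancel s^2 - 121 from numerator and denominator to get the reduced form.

(-4 + s)/(10 + s)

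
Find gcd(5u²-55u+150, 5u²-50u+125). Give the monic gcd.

u-5

By polynomial division,
  5u²-55u+150 = (5u²-50u+125) + (-5u+25)
  5u²-50u+125 = (-u+5)(-5u+25) + (0)
Last nonzero remainder: -5u+25. Dividing through by -5 gives the monic gcd u-5.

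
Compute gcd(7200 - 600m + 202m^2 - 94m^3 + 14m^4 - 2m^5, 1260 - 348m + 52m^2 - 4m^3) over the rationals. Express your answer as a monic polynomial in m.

45 - 6m + m^2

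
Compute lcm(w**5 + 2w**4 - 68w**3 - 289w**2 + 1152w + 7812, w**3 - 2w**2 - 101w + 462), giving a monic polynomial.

Repeated division with remainder:
  w**5 + 2w**4 - 68w**3 - 289w**2 + 1152w + 7812 = (w**2 + 4w + 41)(w**3 - 2w**2 - 101w + 462) + (-265w**2 + 3445w - 11130)
  w**3 - 2w**2 - 101w + 462 = (-(1/265)w - 11/265)(-265w**2 + 3445w - 11130) + (0)
Last nonzero remainder: -265w**2 + 3445w - 11130. Dividing through by -265 gives the monic gcd w**2 - 13w + 42.
Then lcm(f, g) = f·g / gcd(f, g); expanding and making the result monic gives the answer.

w**6 + 13w**5 - 46w**4 - 1037w**3 - 2027w**2 + 20484w + 85932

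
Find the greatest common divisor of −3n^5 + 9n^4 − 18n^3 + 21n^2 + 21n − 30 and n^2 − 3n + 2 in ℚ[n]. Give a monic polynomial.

n^2 − 3n + 2

Euclidean algorithm in ℚ[n]:
  −3n^5 + 9n^4 − 18n^3 + 21n^2 + 21n − 30 = (−3n^3 − 12n − 15)(n^2 − 3n + 2) + (0)
The last nonzero remainder n^2 − 3n + 2 is already monic.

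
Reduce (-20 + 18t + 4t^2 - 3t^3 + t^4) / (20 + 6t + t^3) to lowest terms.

Apply the Euclidean algorithm:
  t^4 - 3t^3 + 4t^2 + 18t - 20 = (t - 3)(t^3 + 6t + 20) + (-2t^2 + 16t + 40)
  t^3 + 6t + 20 = (-(1/2)t - 4)(-2t^2 + 16t + 40) + (90t + 180)
  -2t^2 + 16t + 40 = (-(1/45)t + 2/9)(90t + 180) + (0)
Last nonzero remainder: 90t + 180. Dividing through by 90 gives the monic gcd t + 2.
Cancel t + 2 from numerator and denominator to get the reduced form.

(-10 + 14t - 5t^2 + t^3)/(10 - 2t + t^2)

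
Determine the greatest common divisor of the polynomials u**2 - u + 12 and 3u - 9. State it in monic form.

Apply the Euclidean algorithm:
  u**2 - u + 12 = ((1/3)u + 2/3)(3u - 9) + (18)
  3u - 9 = ((1/6)u - 1/2)(18) + (0)
The last nonzero remainder is the constant 18, so the polynomials are coprime and gcd = 1.

1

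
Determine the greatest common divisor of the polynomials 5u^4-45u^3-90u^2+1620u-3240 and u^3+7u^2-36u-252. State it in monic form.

u^2-36

Apply the Euclidean algorithm:
  5u^4-45u^3-90u^2+1620u-3240 = (5u-80)(u^3+7u^2-36u-252) + (650u^2-23400)
  u^3+7u^2-36u-252 = ((1/650)u+7/650)(650u^2-23400) + (0)
Last nonzero remainder: 650u^2-23400. Dividing through by 650 gives the monic gcd u^2-36.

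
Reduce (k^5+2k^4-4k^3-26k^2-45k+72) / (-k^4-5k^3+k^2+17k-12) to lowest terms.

By polynomial division,
  k^5+2k^4-4k^3-26k^2-45k+72 = (-k+3)(-k^4-5k^3+k^2+17k-12) + (12k^3-12k^2-108k+108)
  -k^4-5k^3+k^2+17k-12 = (-(1/12)k-1/2)(12k^3-12k^2-108k+108) + (-14k^2-28k+42)
  12k^3-12k^2-108k+108 = (-(6/7)k+18/7)(-14k^2-28k+42) + (0)
Last nonzero remainder: -14k^2-28k+42. Dividing through by -14 gives the monic gcd k^2+2k-3.
Cancel k^2+2k-3 from numerator and denominator to get the reduced form.

(-k^3+k+24)/(k^2+3k-4)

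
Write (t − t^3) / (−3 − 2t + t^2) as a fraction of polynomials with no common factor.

By polynomial division,
  −t^3 + t = (−t − 2)(t^2 − 2t − 3) + (−6t − 6)
  t^2 − 2t − 3 = (−(1/6)t + 1/2)(−6t − 6) + (0)
Last nonzero remainder: −6t − 6. Dividing through by −6 gives the monic gcd t + 1.
Cancel t + 1 from numerator and denominator to get the reduced form.

(t − t^2)/(−3 + t)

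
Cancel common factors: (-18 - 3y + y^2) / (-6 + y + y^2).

Apply the Euclidean algorithm:
  y^2 - 3y - 18 = (y^2 + y - 6) + (-4y - 12)
  y^2 + y - 6 = (-(1/4)y + 1/2)(-4y - 12) + (0)
Last nonzero remainder: -4y - 12. Dividing through by -4 gives the monic gcd y + 3.
Cancel y + 3 from numerator and denominator to get the reduced form.

(-6 + y)/(-2 + y)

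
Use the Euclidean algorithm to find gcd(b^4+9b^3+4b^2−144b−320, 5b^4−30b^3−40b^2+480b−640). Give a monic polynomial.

Apply the Euclidean algorithm:
  b^4+9b^3+4b^2−144b−320 = (1/5)(5b^4−30b^3−40b^2+480b−640) + (15b^3+12b^2−240b−192)
  5b^4−30b^3−40b^2+480b−640 = ((1/3)b−34/15)(15b^3+12b^2−240b−192) + ((336/5)b^2−5376/5)
  15b^3+12b^2−240b−192 = ((25/112)b+5/28)((336/5)b^2−5376/5) + (0)
Last nonzero remainder: (336/5)b^2−5376/5. Dividing through by 336/5 gives the monic gcd b^2−16.

b^2−16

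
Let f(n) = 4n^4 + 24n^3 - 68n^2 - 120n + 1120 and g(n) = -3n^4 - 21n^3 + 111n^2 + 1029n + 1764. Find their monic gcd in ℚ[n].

Apply the Euclidean algorithm:
  4n^4 + 24n^3 - 68n^2 - 120n + 1120 = (-4/3)(-3n^4 - 21n^3 + 111n^2 + 1029n + 1764) + (-4n^3 + 80n^2 + 1252n + 3472)
  -3n^4 - 21n^3 + 111n^2 + 1029n + 1764 = ((3/4)n + 81/4)(-4n^3 + 80n^2 + 1252n + 3472) + (-2448n^2 - 26928n - 68544)
  -4n^3 + 80n^2 + 1252n + 3472 = ((1/612)n - 31/612)(-2448n^2 - 26928n - 68544) + (0)
Last nonzero remainder: -2448n^2 - 26928n - 68544. Dividing through by -2448 gives the monic gcd n^2 + 11n + 28.

n^2 + 11n + 28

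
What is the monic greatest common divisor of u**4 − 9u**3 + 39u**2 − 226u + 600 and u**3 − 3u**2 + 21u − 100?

u**3 − 3u**2 + 21u − 100

By polynomial division,
  u**4 − 9u**3 + 39u**2 − 226u + 600 = (u − 6)(u**3 − 3u**2 + 21u − 100) + (0)
The last nonzero remainder u**3 − 3u**2 + 21u − 100 is already monic.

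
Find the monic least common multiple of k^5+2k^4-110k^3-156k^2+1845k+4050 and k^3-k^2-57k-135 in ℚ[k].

k^6+7k^5-100k^4-706k^3+1065k^2+13275k+20250

Euclidean algorithm in ℚ[k]:
  k^5+2k^4-110k^3-156k^2+1845k+4050 = (k^2+3k-50)(k^3-k^2-57k-135) + (100k^2-600k-2700)
  k^3-k^2-57k-135 = ((1/100)k+1/20)(100k^2-600k-2700) + (0)
Last nonzero remainder: 100k^2-600k-2700. Dividing through by 100 gives the monic gcd k^2-6k-27.
Then lcm(f, g) = f·g / gcd(f, g); expanding and making the result monic gives the answer.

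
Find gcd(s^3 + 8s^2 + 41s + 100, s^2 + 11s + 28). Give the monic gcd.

Euclidean algorithm in ℚ[s]:
  s^3 + 8s^2 + 41s + 100 = (s − 3)(s^2 + 11s + 28) + (46s + 184)
  s^2 + 11s + 28 = ((1/46)s + 7/46)(46s + 184) + (0)
Last nonzero remainder: 46s + 184. Dividing through by 46 gives the monic gcd s + 4.

s + 4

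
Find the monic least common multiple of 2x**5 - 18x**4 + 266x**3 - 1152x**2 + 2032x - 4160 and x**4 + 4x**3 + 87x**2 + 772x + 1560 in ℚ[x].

Euclidean algorithm in ℚ[x]:
  2x**5 - 18x**4 + 266x**3 - 1152x**2 + 2032x - 4160 = (2x - 26)(x**4 + 4x**3 + 87x**2 + 772x + 1560) + (196x**3 - 434x**2 + 18984x + 36400)
  x**4 + 4x**3 + 87x**2 + 772x + 1560 = ((1/196)x + 87/2744)(196x**3 - 434x**2 + 18984x + 36400) + ((765/196)x**2 - (765/49)x + 19890/49)
  196x**3 - 434x**2 + 18984x + 36400 = ((38416/765)x + 13720/153)((765/196)x**2 - (765/49)x + 19890/49) + (0)
Last nonzero remainder: (765/196)x**2 - (765/49)x + 19890/49. Dividing through by 765/196 gives the monic gcd x**2 - 4x + 104.
Then lcm(f, g) = f·g / gcd(f, g); expanding and making the result monic gives the answer.

x**7 - x**6 + 76x**5 + 353x**4 - 1597x**3 - 2592x**2 - 1400x - 31200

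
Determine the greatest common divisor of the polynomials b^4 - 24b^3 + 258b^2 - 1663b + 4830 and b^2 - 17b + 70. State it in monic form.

b^2 - 17b + 70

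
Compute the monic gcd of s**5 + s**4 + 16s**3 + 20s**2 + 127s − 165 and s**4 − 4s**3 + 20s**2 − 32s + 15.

Repeated division with remainder:
  s**5 + s**4 + 16s**3 + 20s**2 + 127s − 165 = (s + 5)(s**4 − 4s**3 + 20s**2 − 32s + 15) + (16s**3 − 48s**2 + 272s − 240)
  s**4 − 4s**3 + 20s**2 − 32s + 15 = ((1/16)s − 1/16)(16s**3 − 48s**2 + 272s − 240) + (0)
Last nonzero remainder: 16s**3 − 48s**2 + 272s − 240. Dividing through by 16 gives the monic gcd s**3 − 3s**2 + 17s − 15.

s**3 − 3s**2 + 17s − 15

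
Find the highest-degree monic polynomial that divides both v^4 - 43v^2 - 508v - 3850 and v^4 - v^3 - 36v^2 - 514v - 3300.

Apply the Euclidean algorithm:
  v^4 - 43v^2 - 508v - 3850 = (v^4 - v^3 - 36v^2 - 514v - 3300) + (v^3 - 7v^2 + 6v - 550)
  v^4 - v^3 - 36v^2 - 514v - 3300 = (v + 6)(v^3 - 7v^2 + 6v - 550) + (0)
The last nonzero remainder v^3 - 7v^2 + 6v - 550 is already monic.

v^3 - 7v^2 + 6v - 550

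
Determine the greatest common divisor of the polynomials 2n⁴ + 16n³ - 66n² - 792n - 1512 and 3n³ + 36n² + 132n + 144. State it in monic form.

By polynomial division,
  2n⁴ + 16n³ - 66n² - 792n - 1512 = ((2/3)n - 8/3)(3n³ + 36n² + 132n + 144) + (-58n² - 536n - 1128)
  3n³ + 36n² + 132n + 144 = (-(3/58)n - 120/841)(-58n² - 536n - 1128) + (-(2376/841)n - 14256/841)
  -58n² - 536n - 1128 = ((24389/1188)n + 39527/594)(-(2376/841)n - 14256/841) + (0)
Last nonzero remainder: -(2376/841)n - 14256/841. Dividing through by -2376/841 gives the monic gcd n + 6.

n + 6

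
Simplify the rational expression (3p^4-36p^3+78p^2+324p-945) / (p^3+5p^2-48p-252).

Repeated division with remainder:
  3p^4-36p^3+78p^2+324p-945 = (3p-51)(p^3+5p^2-48p-252) + (477p^2-1368p-13797)
  p^3+5p^2-48p-252 = ((1/477)p+139/8427)(477p^2-1368p-13797) + ((9801/2809)p-68607/2809)
  477p^2-1368p-13797 = ((148877/1089)p+205057/363)((9801/2809)p-68607/2809) + (0)
Last nonzero remainder: (9801/2809)p-68607/2809. Dividing through by 9801/2809 gives the monic gcd p-7.
Cancel p-7 from numerator and denominator to get the reduced form.

(3p^3-15p^2-27p+135)/(p^2+12p+36)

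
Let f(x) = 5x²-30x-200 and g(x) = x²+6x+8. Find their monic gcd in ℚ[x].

By polynomial division,
  5x²-30x-200 = (5)(x²+6x+8) + (-60x-240)
  x²+6x+8 = (-(1/60)x-1/30)(-60x-240) + (0)
Last nonzero remainder: -60x-240. Dividing through by -60 gives the monic gcd x+4.

x+4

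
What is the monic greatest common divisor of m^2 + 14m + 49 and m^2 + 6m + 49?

1

Euclidean algorithm in ℚ[m]:
  m^2 + 14m + 49 = (m^2 + 6m + 49) + (8m)
  m^2 + 6m + 49 = ((1/8)m + 3/4)(8m) + (49)
  8m = ((8/49)m)(49) + (0)
The last nonzero remainder is the constant 49, so the polynomials are coprime and gcd = 1.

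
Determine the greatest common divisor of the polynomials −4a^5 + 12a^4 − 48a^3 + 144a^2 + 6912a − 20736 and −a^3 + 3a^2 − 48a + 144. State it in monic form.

a^3 − 3a^2 + 48a − 144

Euclidean algorithm in ℚ[a]:
  −4a^5 + 12a^4 − 48a^3 + 144a^2 + 6912a − 20736 = (4a^2 − 144)(−a^3 + 3a^2 − 48a + 144) + (0)
Last nonzero remainder: −a^3 + 3a^2 − 48a + 144. Dividing through by −1 gives the monic gcd a^3 − 3a^2 + 48a − 144.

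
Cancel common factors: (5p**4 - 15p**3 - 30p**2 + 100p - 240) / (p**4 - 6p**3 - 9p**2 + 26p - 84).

Repeated division with remainder:
  5p**4 - 15p**3 - 30p**2 + 100p - 240 = (5)(p**4 - 6p**3 - 9p**2 + 26p - 84) + (15p**3 + 15p**2 - 30p + 180)
  p**4 - 6p**3 - 9p**2 + 26p - 84 = ((1/15)p - 7/15)(15p**3 + 15p**2 - 30p + 180) + (0)
Last nonzero remainder: 15p**3 + 15p**2 - 30p + 180. Dividing through by 15 gives the monic gcd p**3 + p**2 - 2p + 12.
Cancel p**3 + p**2 - 2p + 12 from numerator and denominator to get the reduced form.

(5p - 20)/(p - 7)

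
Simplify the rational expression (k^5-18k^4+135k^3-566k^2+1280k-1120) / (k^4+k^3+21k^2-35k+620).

Euclidean algorithm in ℚ[k]:
  k^5-18k^4+135k^3-566k^2+1280k-1120 = (k-19)(k^4+k^3+21k^2-35k+620) + (133k^3-132k^2-5k+10660)
  k^4+k^3+21k^2-35k+620 = ((1/133)k+265/17689)(133k^3-132k^2-5k+10660) + ((407114/17689)k^2-(2035570/17689)k+8142280/17689)
  133k^3-132k^2-5k+10660 = ((2352637/407114)k+9428237/407114)((407114/17689)k^2-(2035570/17689)k+8142280/17689) + (0)
Last nonzero remainder: (407114/17689)k^2-(2035570/17689)k+8142280/17689. Dividing through by 407114/17689 gives the monic gcd k^2-5k+20.
Cancel k^2-5k+20 from numerator and denominator to get the reduced form.

(k^3-13k^2+50k-56)/(k^2+6k+31)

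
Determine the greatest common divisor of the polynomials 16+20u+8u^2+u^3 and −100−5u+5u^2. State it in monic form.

Repeated division with remainder:
  u^3+8u^2+20u+16 = ((1/5)u+9/5)(5u^2−5u−100) + (49u+196)
  5u^2−5u−100 = ((5/49)u−25/49)(49u+196) + (0)
Last nonzero remainder: 49u+196. Dividing through by 49 gives the monic gcd u+4.

4+u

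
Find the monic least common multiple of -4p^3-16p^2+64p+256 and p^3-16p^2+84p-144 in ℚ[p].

Apply the Euclidean algorithm:
  -4p^3-16p^2+64p+256 = (-4)(p^3-16p^2+84p-144) + (-80p^2+400p-320)
  p^3-16p^2+84p-144 = (-(1/80)p+11/80)(-80p^2+400p-320) + (25p-100)
  -80p^2+400p-320 = (-(16/5)p+16/5)(25p-100) + (0)
Last nonzero remainder: 25p-100. Dividing through by 25 gives the monic gcd p-4.
Then lcm(f, g) = f·g / gcd(f, g); expanding and making the result monic gives the answer.

p^5-8p^4-28p^3+272p^2+192p-2304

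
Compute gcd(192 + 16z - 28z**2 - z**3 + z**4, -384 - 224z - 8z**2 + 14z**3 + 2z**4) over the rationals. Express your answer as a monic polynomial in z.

-48 - 16z + 3z**2 + z**3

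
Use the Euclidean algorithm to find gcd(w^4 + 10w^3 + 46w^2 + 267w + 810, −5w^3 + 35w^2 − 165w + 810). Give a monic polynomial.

w^2 − w + 27

By polynomial division,
  w^4 + 10w^3 + 46w^2 + 267w + 810 = (−(1/5)w − 17/5)(−5w^3 + 35w^2 − 165w + 810) + (132w^2 − 132w + 3564)
  −5w^3 + 35w^2 − 165w + 810 = (−(5/132)w + 5/22)(132w^2 − 132w + 3564) + (0)
Last nonzero remainder: 132w^2 − 132w + 3564. Dividing through by 132 gives the monic gcd w^2 − w + 27.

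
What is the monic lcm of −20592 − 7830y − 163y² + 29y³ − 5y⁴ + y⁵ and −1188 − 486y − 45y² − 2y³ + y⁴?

−741312 − 405432y − 73440y² − 7764y³ − 169y⁴ + 35y⁵ + y⁶ + y⁷

Euclidean algorithm in ℚ[y]:
  y⁵ − 5y⁴ + 29y³ − 163y² − 7830y − 20592 = (y − 3)(y⁴ − 2y³ − 45y² − 486y − 1188) + (68y³ + 188y² − 8100y − 24156)
  y⁴ − 2y³ − 45y² − 486y − 1188 = ((1/68)y − 81/1156)(68y³ + 188y² − 8100y − 24156) + ((25227/289)y² − (201816/289)y − 832491/289)
  68y³ + 188y² − 8100y − 24156 = ((19652/25227)y + 70516/8409)((25227/289)y² − (201816/289)y − 832491/289) + (0)
Last nonzero remainder: (25227/289)y² − (201816/289)y − 832491/289. Dividing through by 25227/289 gives the monic gcd y² − 8y − 33.
Then lcm(f, g) = f·g / gcd(f, g); expanding and making the result monic gives the answer.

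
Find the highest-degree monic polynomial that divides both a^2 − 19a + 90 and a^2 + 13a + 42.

Apply the Euclidean algorithm:
  a^2 − 19a + 90 = (a^2 + 13a + 42) + (−32a + 48)
  a^2 + 13a + 42 = (−(1/32)a − 29/64)(−32a + 48) + (255/4)
  −32a + 48 = (−(128/255)a + 64/85)(255/4) + (0)
The last nonzero remainder is the constant 255/4, so the polynomials are coprime and gcd = 1.

1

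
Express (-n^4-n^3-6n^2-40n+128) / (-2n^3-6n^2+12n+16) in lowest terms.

(n^2-n+16)/(2n+2)

Apply the Euclidean algorithm:
  -n^4-n^3-6n^2-40n+128 = ((1/2)n-1)(-2n^3-6n^2+12n+16) + (-18n^2-36n+144)
  -2n^3-6n^2+12n+16 = ((1/9)n+1/9)(-18n^2-36n+144) + (0)
Last nonzero remainder: -18n^2-36n+144. Dividing through by -18 gives the monic gcd n^2+2n-8.
Cancel n^2+2n-8 from numerator and denominator to get the reduced form.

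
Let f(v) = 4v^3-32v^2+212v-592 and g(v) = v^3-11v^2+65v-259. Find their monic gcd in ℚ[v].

v^2-4v+37

Apply the Euclidean algorithm:
  4v^3-32v^2+212v-592 = (4)(v^3-11v^2+65v-259) + (12v^2-48v+444)
  v^3-11v^2+65v-259 = ((1/12)v-7/12)(12v^2-48v+444) + (0)
Last nonzero remainder: 12v^2-48v+444. Dividing through by 12 gives the monic gcd v^2-4v+37.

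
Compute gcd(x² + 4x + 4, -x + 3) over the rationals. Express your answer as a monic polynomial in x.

1

Euclidean algorithm in ℚ[x]:
  x² + 4x + 4 = (-x - 7)(-x + 3) + (25)
  -x + 3 = (-(1/25)x + 3/25)(25) + (0)
The last nonzero remainder is the constant 25, so the polynomials are coprime and gcd = 1.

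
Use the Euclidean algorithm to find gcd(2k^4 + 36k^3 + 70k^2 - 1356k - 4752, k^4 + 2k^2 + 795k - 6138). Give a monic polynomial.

Repeated division with remainder:
  2k^4 + 36k^3 + 70k^2 - 1356k - 4752 = (2)(k^4 + 2k^2 + 795k - 6138) + (36k^3 + 66k^2 - 2946k + 7524)
  k^4 + 2k^2 + 795k - 6138 = ((1/36)k - 11/216)(36k^3 + 66k^2 - 2946k + 7524) + ((3139/36)k^2 + (15695/36)k - 34529/6)
  36k^3 + 66k^2 - 2946k + 7524 = ((1296/3139)k - 4104/3139)((3139/36)k^2 + (15695/36)k - 34529/6) + (0)
Last nonzero remainder: (3139/36)k^2 + (15695/36)k - 34529/6. Dividing through by 3139/36 gives the monic gcd k^2 + 5k - 66.

k^2 + 5k - 66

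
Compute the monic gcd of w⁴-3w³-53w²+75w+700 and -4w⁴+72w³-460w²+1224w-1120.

Euclidean algorithm in ℚ[w]:
  w⁴-3w³-53w²+75w+700 = (-1/4)(-4w⁴+72w³-460w²+1224w-1120) + (15w³-168w²+381w+420)
  -4w⁴+72w³-460w²+1224w-1120 = (-(4/15)w+136/75)(15w³-168w²+381w+420) + (-(1344/25)w²+(16128/25)w-9408/5)
  15w³-168w²+381w+420 = (-(125/448)w-25/112)(-(1344/25)w²+(16128/25)w-9408/5) + (0)
Last nonzero remainder: -(1344/25)w²+(16128/25)w-9408/5. Dividing through by -1344/25 gives the monic gcd w²-12w+35.

w²-12w+35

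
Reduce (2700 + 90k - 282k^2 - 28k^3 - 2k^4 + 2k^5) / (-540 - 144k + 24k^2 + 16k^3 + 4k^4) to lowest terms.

(-150 - 5k - k^2 + k^3)/(30 + 8k + 2k^2)

Apply the Euclidean algorithm:
  2k^5 - 2k^4 - 28k^3 - 282k^2 + 90k + 2700 = ((1/2)k - 5/2)(4k^4 + 16k^3 + 24k^2 - 144k - 540) + (-150k^2 + 1350)
  4k^4 + 16k^3 + 24k^2 - 144k - 540 = (-(2/75)k^2 - (8/75)k - 2/5)(-150k^2 + 1350) + (0)
Last nonzero remainder: -150k^2 + 1350. Dividing through by -150 gives the monic gcd k^2 - 9.
Cancel k^2 - 9 from numerator and denominator to get the reduced form.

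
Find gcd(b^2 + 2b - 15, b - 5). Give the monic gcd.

1

Repeated division with remainder:
  b^2 + 2b - 15 = (b + 7)(b - 5) + (20)
  b - 5 = ((1/20)b - 1/4)(20) + (0)
The last nonzero remainder is the constant 20, so the polynomials are coprime and gcd = 1.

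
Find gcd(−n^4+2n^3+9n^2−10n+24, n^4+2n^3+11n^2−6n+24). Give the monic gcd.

Repeated division with remainder:
  −n^4+2n^3+9n^2−10n+24 = (−1)(n^4+2n^3+11n^2−6n+24) + (4n^3+20n^2−16n+48)
  n^4+2n^3+11n^2−6n+24 = ((1/4)n−3/4)(4n^3+20n^2−16n+48) + (30n^2−30n+60)
  4n^3+20n^2−16n+48 = ((2/15)n+4/5)(30n^2−30n+60) + (0)
Last nonzero remainder: 30n^2−30n+60. Dividing through by 30 gives the monic gcd n^2−n+2.

n^2−n+2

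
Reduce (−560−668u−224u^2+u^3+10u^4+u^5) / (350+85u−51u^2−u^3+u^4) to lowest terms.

Repeated division with remainder:
  u^5+10u^4+u^3−224u^2−668u−560 = (u+11)(u^4−u^3−51u^2+85u+350) + (63u^3+252u^2−1953u−4410)
  u^4−u^3−51u^2+85u+350 = ((1/63)u−5/63)(63u^3+252u^2−1953u−4410) + (0)
Last nonzero remainder: 63u^3+252u^2−1953u−4410. Dividing through by 63 gives the monic gcd u^3+4u^2−31u−70.
Cancel u^3+4u^2−31u−70 from numerator and denominator to get the reduced form.

(8+6u+u^2)/(−5+u)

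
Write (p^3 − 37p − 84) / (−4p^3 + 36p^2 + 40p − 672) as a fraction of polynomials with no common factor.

(−p − 3)/(4p − 24)

Repeated division with remainder:
  p^3 − 37p − 84 = (−1/4)(−4p^3 + 36p^2 + 40p − 672) + (9p^2 − 27p − 252)
  −4p^3 + 36p^2 + 40p − 672 = (−(4/9)p + 8/3)(9p^2 − 27p − 252) + (0)
Last nonzero remainder: 9p^2 − 27p − 252. Dividing through by 9 gives the monic gcd p^2 − 3p − 28.
Cancel p^2 − 3p − 28 from numerator and denominator to get the reduced form.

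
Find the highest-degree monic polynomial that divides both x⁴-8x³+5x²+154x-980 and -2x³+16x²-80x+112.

x²-6x+28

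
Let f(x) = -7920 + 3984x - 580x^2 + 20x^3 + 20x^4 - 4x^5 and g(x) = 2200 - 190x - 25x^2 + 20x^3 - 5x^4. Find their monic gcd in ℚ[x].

-110 + 37x - 8x^2 + x^3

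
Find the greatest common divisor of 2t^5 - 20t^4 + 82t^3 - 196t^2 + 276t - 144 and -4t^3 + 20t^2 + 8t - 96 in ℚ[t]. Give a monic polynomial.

By polynomial division,
  2t^5 - 20t^4 + 82t^3 - 196t^2 + 276t - 144 = (-(1/2)t^2 + (5/2)t - 9)(-4t^3 + 20t^2 + 8t - 96) + (-84t^2 + 588t - 1008)
  -4t^3 + 20t^2 + 8t - 96 = ((1/21)t + 2/21)(-84t^2 + 588t - 1008) + (0)
Last nonzero remainder: -84t^2 + 588t - 1008. Dividing through by -84 gives the monic gcd t^2 - 7t + 12.

t^2 - 7t + 12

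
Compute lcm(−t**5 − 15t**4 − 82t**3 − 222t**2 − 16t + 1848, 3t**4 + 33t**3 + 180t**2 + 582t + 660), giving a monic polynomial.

t**7 + 22t**6 + 197t**5 + 946t**4 + 2390t**3 + 484t**2 − 12776t − 18480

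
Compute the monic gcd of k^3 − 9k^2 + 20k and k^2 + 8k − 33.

1

By polynomial division,
  k^3 − 9k^2 + 20k = (k − 17)(k^2 + 8k − 33) + (189k − 561)
  k^2 + 8k − 33 = ((1/189)k + 691/11907)(189k − 561) + (−1760/3969)
  189k − 561 = (−(750141/1760)k + 202419/160)(−1760/3969) + (0)
The last nonzero remainder is the constant −1760/3969, so the polynomials are coprime and gcd = 1.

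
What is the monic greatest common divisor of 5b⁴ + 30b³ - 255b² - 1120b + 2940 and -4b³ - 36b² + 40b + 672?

b + 7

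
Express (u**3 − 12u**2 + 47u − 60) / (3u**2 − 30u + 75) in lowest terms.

(u**2 − 7u + 12)/(3u − 15)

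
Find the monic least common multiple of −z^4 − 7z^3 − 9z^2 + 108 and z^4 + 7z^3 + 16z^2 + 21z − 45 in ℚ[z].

z^6 + 11z^5 + 32z^4 + z^3 − 153z^2 − 432z + 540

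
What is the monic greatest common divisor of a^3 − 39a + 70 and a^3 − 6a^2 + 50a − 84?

By polynomial division,
  a^3 − 39a + 70 = (a^3 − 6a^2 + 50a − 84) + (6a^2 − 89a + 154)
  a^3 − 6a^2 + 50a − 84 = ((1/6)a + 53/36)(6a^2 − 89a + 154) + ((5593/36)a − 5593/18)
  6a^2 − 89a + 154 = ((216/5593)a − 396/799)((5593/36)a − 5593/18) + (0)
Last nonzero remainder: (5593/36)a − 5593/18. Dividing through by 5593/36 gives the monic gcd a − 2.

a − 2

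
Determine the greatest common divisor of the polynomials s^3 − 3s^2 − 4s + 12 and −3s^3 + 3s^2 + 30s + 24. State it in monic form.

s + 2

Euclidean algorithm in ℚ[s]:
  s^3 − 3s^2 − 4s + 12 = (−1/3)(−3s^3 + 3s^2 + 30s + 24) + (−2s^2 + 6s + 20)
  −3s^3 + 3s^2 + 30s + 24 = ((3/2)s + 3)(−2s^2 + 6s + 20) + (−18s − 36)
  −2s^2 + 6s + 20 = ((1/9)s − 5/9)(−18s − 36) + (0)
Last nonzero remainder: −18s − 36. Dividing through by −18 gives the monic gcd s + 2.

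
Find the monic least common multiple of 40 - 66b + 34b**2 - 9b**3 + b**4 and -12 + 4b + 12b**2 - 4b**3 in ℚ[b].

-120 + 118b + 70b**2 - 107b**3 + 49b**4 - 11b**5 + b**6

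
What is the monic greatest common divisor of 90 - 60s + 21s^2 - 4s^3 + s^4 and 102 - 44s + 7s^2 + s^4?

6 - 4s + s^2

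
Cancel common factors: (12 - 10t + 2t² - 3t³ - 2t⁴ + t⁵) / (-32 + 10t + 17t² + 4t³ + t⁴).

(-6 + 2t - 3t² + t³)/(16 + 3t + t²)

Repeated division with remainder:
  t⁵ - 2t⁴ - 3t³ + 2t² - 10t + 12 = (t - 6)(t⁴ + 4t³ + 17t² + 10t - 32) + (4t³ + 94t² + 82t - 180)
  t⁴ + 4t³ + 17t² + 10t - 32 = ((1/4)t - 39/8)(4t³ + 94t² + 82t - 180) + ((1819/4)t² + (1819/4)t - 1819/2)
  4t³ + 94t² + 82t - 180 = ((16/1819)t + 360/1819)((1819/4)t² + (1819/4)t - 1819/2) + (0)
Last nonzero remainder: (1819/4)t² + (1819/4)t - 1819/2. Dividing through by 1819/4 gives the monic gcd t² + t - 2.
Cancel t² + t - 2 from numerator and denominator to get the reduced form.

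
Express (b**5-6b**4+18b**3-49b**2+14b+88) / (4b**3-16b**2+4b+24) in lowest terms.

(b**3-5b**2+15b-44)/(4b-12)

Euclidean algorithm in ℚ[b]:
  b**5-6b**4+18b**3-49b**2+14b+88 = ((1/4)b**2-(1/2)b+9/4)(4b**3-16b**2+4b+24) + (-17b**2+17b+34)
  4b**3-16b**2+4b+24 = (-(4/17)b+12/17)(-17b**2+17b+34) + (0)
Last nonzero remainder: -17b**2+17b+34. Dividing through by -17 gives the monic gcd b**2-b-2.
Cancel b**2-b-2 from numerator and denominator to get the reduced form.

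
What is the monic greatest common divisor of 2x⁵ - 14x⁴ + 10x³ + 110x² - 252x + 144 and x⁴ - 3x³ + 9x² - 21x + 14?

x² - 3x + 2

By polynomial division,
  2x⁵ - 14x⁴ + 10x³ + 110x² - 252x + 144 = (2x - 8)(x⁴ - 3x³ + 9x² - 21x + 14) + (-32x³ + 224x² - 448x + 256)
  x⁴ - 3x³ + 9x² - 21x + 14 = (-(1/32)x - 1/8)(-32x³ + 224x² - 448x + 256) + (23x² - 69x + 46)
  -32x³ + 224x² - 448x + 256 = (-(32/23)x + 128/23)(23x² - 69x + 46) + (0)
Last nonzero remainder: 23x² - 69x + 46. Dividing through by 23 gives the monic gcd x² - 3x + 2.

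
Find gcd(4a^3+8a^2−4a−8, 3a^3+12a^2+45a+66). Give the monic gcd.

a+2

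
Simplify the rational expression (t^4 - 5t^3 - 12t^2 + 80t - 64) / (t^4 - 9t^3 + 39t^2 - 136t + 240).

By polynomial division,
  t^4 - 5t^3 - 12t^2 + 80t - 64 = (t^4 - 9t^3 + 39t^2 - 136t + 240) + (4t^3 - 51t^2 + 216t - 304)
  t^4 - 9t^3 + 39t^2 - 136t + 240 = ((1/4)t + 15/16)(4t^3 - 51t^2 + 216t - 304) + ((525/16)t^2 - (525/2)t + 525)
  4t^3 - 51t^2 + 216t - 304 = ((64/525)t - 304/525)((525/16)t^2 - (525/2)t + 525) + (0)
Last nonzero remainder: (525/16)t^2 - (525/2)t + 525. Dividing through by 525/16 gives the monic gcd t^2 - 8t + 16.
Cancel t^2 - 8t + 16 from numerator and denominator to get the reduced form.

(t^2 + 3t - 4)/(t^2 - t + 15)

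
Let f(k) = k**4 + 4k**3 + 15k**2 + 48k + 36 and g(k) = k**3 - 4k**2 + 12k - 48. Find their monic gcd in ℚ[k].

Euclidean algorithm in ℚ[k]:
  k**4 + 4k**3 + 15k**2 + 48k + 36 = (k + 8)(k**3 - 4k**2 + 12k - 48) + (35k**2 + 420)
  k**3 - 4k**2 + 12k - 48 = ((1/35)k - 4/35)(35k**2 + 420) + (0)
Last nonzero remainder: 35k**2 + 420. Dividing through by 35 gives the monic gcd k**2 + 12.

k**2 + 12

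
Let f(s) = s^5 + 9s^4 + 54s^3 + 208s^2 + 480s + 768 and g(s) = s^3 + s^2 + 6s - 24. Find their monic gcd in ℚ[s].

s^2 + 3s + 12

Euclidean algorithm in ℚ[s]:
  s^5 + 9s^4 + 54s^3 + 208s^2 + 480s + 768 = (s^2 + 8s + 40)(s^3 + s^2 + 6s - 24) + (144s^2 + 432s + 1728)
  s^3 + s^2 + 6s - 24 = ((1/144)s - 1/72)(144s^2 + 432s + 1728) + (0)
Last nonzero remainder: 144s^2 + 432s + 1728. Dividing through by 144 gives the monic gcd s^2 + 3s + 12.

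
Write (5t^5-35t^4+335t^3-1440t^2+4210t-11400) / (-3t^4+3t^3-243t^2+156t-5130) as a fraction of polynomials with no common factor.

Euclidean algorithm in ℚ[t]:
  5t^5-35t^4+335t^3-1440t^2+4210t-11400 = (-(5/3)t+10)(-3t^4+3t^3-243t^2+156t-5130) + (-100t^3+1250t^2-5900t+39900)
  -3t^4+3t^3-243t^2+156t-5130 = ((3/100)t+69/200)(-100t^3+1250t^2-5900t+39900) + (-(1989/4)t^2+(1989/2)t-37791/2)
  -100t^3+1250t^2-5900t+39900 = ((400/1989)t-1400/663)(-(1989/4)t^2+(1989/2)t-37791/2) + (0)
Last nonzero remainder: -(1989/4)t^2+(1989/2)t-37791/2. Dividing through by -1989/4 gives the monic gcd t^2-2t+38.
Cancel t^2-2t+38 from numerator and denominator to get the reduced form.

(-5t^3+25t^2-95t+300)/(3t^2+3t+135)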